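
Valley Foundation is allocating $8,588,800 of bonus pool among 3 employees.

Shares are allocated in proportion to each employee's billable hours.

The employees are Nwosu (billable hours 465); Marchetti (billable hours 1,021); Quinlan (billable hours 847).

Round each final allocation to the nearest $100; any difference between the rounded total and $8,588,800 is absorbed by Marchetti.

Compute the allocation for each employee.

Nwosu: $1,711,900 · Marchetti: $3,758,700 · Quinlan: $3,118,200

Total billable hours = 2,333.
Proportional shares: Nwosu 465/2,333 × $8,588,800 = 1,711,869.70; Marchetti 1,021/2,333 × $8,588,800 = 3,758,750.45; Quinlan 847/2,333 × $8,588,800 = 3,118,179.85.
After rounding ($100): Nwosu $1,711,900; Marchetti $3,758,800; Quinlan $3,118,200. Sum = $8,588,900.
Difference $8,588,800 − $8,588,900 = −$100 applied to Marchetti: Marchetti becomes $3,758,700.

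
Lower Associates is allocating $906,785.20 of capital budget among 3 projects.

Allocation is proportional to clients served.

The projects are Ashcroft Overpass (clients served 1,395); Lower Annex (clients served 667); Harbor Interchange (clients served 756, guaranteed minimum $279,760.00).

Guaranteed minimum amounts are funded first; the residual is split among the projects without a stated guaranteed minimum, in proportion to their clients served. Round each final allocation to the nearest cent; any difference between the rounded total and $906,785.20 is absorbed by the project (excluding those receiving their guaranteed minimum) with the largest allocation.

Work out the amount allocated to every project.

Minimums first: Harbor Interchange $279,760.00. Balance $627,025.20.
Balance split over remaining clients served 2,062: Ashcroft Overpass 424,199.8807 → $424,199.88; Lower Annex 202,825.3193 → $202,825.32.

Ashcroft Overpass: $424,199.88 · Lower Annex: $202,825.32 · Harbor Interchange: $279,760.00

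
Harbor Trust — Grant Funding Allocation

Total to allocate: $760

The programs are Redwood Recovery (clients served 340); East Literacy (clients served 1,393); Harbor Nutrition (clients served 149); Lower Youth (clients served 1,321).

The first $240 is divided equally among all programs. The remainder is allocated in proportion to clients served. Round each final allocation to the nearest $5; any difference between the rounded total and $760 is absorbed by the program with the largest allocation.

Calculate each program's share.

Redwood Recovery: $115 · East Literacy: $285 · Harbor Nutrition: $85 · Lower Youth: $275

$240 shared equally gives $60 per program.
Remainder $520 by clients served (total 3,203): Redwood Recovery 55.20 → $55; East Literacy 226.15 → $225; Harbor Nutrition 24.19 → $25; Lower Youth 214.46 → $215.
Totals: Redwood Recovery $60 + $55 = $115; East Literacy $60 + $225 = $285; Harbor Nutrition $60 + $25 = $85; Lower Youth $60 + $215 = $275.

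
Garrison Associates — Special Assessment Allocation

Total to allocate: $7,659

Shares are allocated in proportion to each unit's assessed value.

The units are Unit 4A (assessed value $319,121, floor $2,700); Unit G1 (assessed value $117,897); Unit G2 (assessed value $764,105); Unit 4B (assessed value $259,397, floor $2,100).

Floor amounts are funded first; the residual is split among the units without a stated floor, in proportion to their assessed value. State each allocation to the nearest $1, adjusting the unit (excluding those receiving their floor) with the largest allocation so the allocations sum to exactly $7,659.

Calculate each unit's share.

Minimums first: Unit 4A $2,700; Unit 4B $2,100. Remaining pool $2,859.
Remaining pool split over remaining assessed value 882,002: Unit G1 382.16 → $382; Unit G2 2,476.84 → $2,477.

Unit 4A: $2,700 | Unit G1: $382 | Unit G2: $2,477 | Unit 4B: $2,100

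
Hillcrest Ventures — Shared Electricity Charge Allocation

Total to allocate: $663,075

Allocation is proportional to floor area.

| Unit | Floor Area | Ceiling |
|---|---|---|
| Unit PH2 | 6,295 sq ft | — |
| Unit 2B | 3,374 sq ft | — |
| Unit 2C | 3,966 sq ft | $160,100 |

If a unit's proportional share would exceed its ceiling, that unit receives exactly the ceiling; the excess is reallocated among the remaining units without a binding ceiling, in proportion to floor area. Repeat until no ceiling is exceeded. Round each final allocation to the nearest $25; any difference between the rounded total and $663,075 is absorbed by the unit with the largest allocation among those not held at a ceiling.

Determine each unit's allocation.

Unit PH2: $327,450; Unit 2B: $175,525; Unit 2C: $160,100

Total floor area = 13,635.
Proportional shares (ignoring caps): Unit PH2 306,128.14; Unit 2B 164,078.84; Unit 2C 192,868.02.
Capped: Unit 2C ($160,100); residual $502,975 reallocated over remaining floor area 9,669.
Shares after redistribution: Unit PH2 327,461.75 → $327,450; Unit 2B 175,513.25 → $175,525.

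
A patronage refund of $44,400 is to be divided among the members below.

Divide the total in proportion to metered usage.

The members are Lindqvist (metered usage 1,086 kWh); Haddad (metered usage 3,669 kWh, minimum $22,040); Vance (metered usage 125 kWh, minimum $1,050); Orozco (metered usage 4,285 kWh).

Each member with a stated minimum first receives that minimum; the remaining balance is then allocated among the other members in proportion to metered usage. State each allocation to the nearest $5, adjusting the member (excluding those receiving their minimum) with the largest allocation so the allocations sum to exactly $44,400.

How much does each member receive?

Lindqvist: $4,310 · Haddad: $22,040 · Vance: $1,050 · Orozco: $17,000

Minimums first: Haddad $22,040; Vance $1,050. Remaining pool $21,310.
Remaining pool split over remaining metered usage 5,371: Lindqvist 4,308.82 → $4,310; Orozco 17,001.18 → $17,000.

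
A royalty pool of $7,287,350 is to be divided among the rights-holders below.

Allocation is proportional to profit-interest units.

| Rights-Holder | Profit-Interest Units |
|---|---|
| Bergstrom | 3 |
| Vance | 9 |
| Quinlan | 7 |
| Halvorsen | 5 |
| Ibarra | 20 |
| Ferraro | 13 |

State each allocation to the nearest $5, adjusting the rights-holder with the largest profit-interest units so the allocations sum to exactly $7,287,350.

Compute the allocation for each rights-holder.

Sum of profit-interest units: 3 + 9 + 7 + 5 + 20 + 13 = 57.
Pro-rata amounts: Bergstrom 383,544.74; Vance 1,150,634.21; Quinlan 894,937.72; Halvorsen 639,241.23; Ibarra 2,556,964.91; Ferraro 1,662,027.19.
At nearest $5: Bergstrom $383,545; Vance $1,150,635; Quinlan $894,940; Halvorsen $639,240; Ibarra $2,556,965; Ferraro $1,662,025. Sum = $7,287,350.
Sum already equals the total — no adjustment.

Bergstrom: $383,545 · Vance: $1,150,635 · Quinlan: $894,940 · Halvorsen: $639,240 · Ibarra: $2,556,965 · Ferraro: $1,662,025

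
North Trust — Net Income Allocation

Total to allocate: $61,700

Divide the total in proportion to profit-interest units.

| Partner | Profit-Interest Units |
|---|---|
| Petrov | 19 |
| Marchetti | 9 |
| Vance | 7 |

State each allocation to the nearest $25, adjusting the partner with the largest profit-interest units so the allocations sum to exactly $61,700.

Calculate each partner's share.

Sum of profit-interest units: 35.
Unrounded shares: Petrov 19/35 × $61,700 = 33,494.29; Marchetti 9/35 × $61,700 = 15,865.71; Vance 7/35 × $61,700 = 12,340.00.
Rounded to nearest $25: Petrov $33,500; Marchetti $15,875; Vance $12,350. Sum = $61,725.
Difference $61,700 − $61,725 = −$25 applied to largest profit-interest units (Petrov): Petrov becomes $33,475.

Petrov: $33,475 | Marchetti: $15,875 | Vance: $12,350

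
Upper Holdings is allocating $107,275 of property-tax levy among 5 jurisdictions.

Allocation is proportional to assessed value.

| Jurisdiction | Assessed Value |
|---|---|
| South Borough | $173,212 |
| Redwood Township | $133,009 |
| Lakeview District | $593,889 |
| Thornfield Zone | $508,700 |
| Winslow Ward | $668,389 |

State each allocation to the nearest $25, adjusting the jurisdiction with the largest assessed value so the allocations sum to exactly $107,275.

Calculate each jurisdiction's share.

Sum of assessed value: 173,212 + 133,009 + 593,889 + 508,700 + 668,389 = 2,077,199.
Raw shares: South Borough 8,945.37; Redwood Township 6,869.13; Lakeview District 30,670.84; Thornfield Zone 26,271.34; Winslow Ward 34,518.32.
After rounding ($25): South Borough $8,950; Redwood Township $6,875; Lakeview District $30,675; Thornfield Zone $26,275; Winslow Ward $34,525. Sum = $107,300.
Difference $107,275 − $107,300 = −$25 applied to largest assessed value (Winslow Ward): Winslow Ward becomes $34,500.

South Borough: $8,950; Redwood Township: $6,875; Lakeview District: $30,675; Thornfield Zone: $26,275; Winslow Ward: $34,500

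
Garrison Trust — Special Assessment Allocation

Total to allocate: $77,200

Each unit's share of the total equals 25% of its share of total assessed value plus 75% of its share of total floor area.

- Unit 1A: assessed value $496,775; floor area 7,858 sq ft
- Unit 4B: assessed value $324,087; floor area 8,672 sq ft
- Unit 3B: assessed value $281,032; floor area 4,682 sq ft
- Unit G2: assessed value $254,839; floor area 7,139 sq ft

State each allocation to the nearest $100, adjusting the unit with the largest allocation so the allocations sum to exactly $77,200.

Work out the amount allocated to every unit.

Unit 1A: $23,100 · Unit 4B: $22,300 · Unit 3B: $13,600 · Unit G2: $18,200

Totals — assessed value 1,356,733, floor area 28,351.
Composite weights (25% assessed value + 75% floor area): Unit 1A 0.2994; Unit 4B 0.2891; Unit 3B 0.1756; Unit G2 0.2358.
Raw shares: Unit 1A 23,114.85; Unit 4B 22,320.69; Unit 3B 13,559.62; Unit G2 18,204.84.
At nearest $100: Unit 1A $23,100; Unit 4B $22,300; Unit 3B $13,600; Unit G2 $18,200. Sum = $77,200.
Rounded total matches; no reconciliation needed.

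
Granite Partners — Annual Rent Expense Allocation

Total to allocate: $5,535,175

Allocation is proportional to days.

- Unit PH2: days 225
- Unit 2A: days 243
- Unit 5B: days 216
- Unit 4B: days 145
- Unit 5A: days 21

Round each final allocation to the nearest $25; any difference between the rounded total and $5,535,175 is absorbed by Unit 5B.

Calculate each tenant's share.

Unit PH2: $1,465,200; Unit 2A: $1,582,400; Unit 5B: $1,406,600; Unit 4B: $944,225; Unit 5A: $136,750

Total days = 850.
Unrounded shares: Unit PH2 225/850 × $5,535,175 = 1,465,193.38; Unit 2A 243/850 × $5,535,175 = 1,582,408.85; Unit 5B 216/850 × $5,535,175 = 1,406,585.65; Unit 4B 145/850 × $5,535,175 = 944,235.74; Unit 5A 21/850 × $5,535,175 = 136,751.38.
After rounding ($25): Unit PH2 $1,465,200; Unit 2A $1,582,400; Unit 5B $1,406,575; Unit 4B $944,225; Unit 5A $136,750. Sum = $5,535,150.
Difference $5,535,175 − $5,535,150 = +$25 applied to Unit 5B: Unit 5B becomes $1,406,600.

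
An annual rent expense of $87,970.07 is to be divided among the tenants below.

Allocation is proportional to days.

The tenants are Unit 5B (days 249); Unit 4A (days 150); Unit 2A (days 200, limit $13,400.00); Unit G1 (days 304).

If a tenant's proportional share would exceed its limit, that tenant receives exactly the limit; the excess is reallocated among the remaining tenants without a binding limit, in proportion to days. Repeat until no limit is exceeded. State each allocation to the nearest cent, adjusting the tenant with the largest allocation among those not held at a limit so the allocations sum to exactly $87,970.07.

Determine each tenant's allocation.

Sum of days: 903.
Unconstrained shares: Unit 5B 24,257.5276; Unit 4A 14,612.9684; Unit 2A 19,483.9579; Unit G1 29,615.6160.
Capped: Unit 2A ($13,400.00); balance $74,570.07 reallocated over remaining days 703.
Shares after redistribution: Unit 5B 26,412.4430 → $26,412.44; Unit 4A 15,911.1102 → $15,911.11; Unit G1 32,246.5168 → $32,246.52.

Unit 5B: $26,412.44 | Unit 4A: $15,911.11 | Unit 2A: $13,400.00 | Unit G1: $32,246.52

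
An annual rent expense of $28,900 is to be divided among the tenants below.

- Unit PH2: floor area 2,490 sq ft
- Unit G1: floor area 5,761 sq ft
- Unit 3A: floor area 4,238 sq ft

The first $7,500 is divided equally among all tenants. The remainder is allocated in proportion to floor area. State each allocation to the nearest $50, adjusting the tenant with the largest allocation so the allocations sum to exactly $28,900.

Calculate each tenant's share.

Unit PH2: $6,750; Unit G1: $12,400; Unit 3A: $9,750

$7,500 shared equally gives $2,500 per tenant.
Remainder $21,400 by floor area (total 12,489): Unit PH2 4,266.63 → $4,250; Unit G1 9,871.52 → $9,850; Unit 3A 7,261.85 → $7,250.
Rounding difference +$50 on remainder applied to Unit G1.
Totals: Unit PH2 $2,500 + $4,250 = $6,750; Unit G1 $2,500 + $9,900 = $12,400; Unit 3A $2,500 + $7,250 = $9,750.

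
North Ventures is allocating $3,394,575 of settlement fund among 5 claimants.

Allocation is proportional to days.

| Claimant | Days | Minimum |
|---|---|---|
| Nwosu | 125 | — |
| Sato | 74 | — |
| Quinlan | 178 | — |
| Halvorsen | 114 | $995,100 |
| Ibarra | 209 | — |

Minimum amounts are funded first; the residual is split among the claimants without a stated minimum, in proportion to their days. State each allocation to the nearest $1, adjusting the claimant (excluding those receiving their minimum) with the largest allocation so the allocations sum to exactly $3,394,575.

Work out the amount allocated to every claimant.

Guaranteed amounts: Halvorsen $995,100. Residual $2,399,475.
Residual split over remaining days 586: Nwosu 511,833.40 → $511,833; Sato 303,005.38 → $303,005; Quinlan 728,850.77 → $728,851; Ibarra 855,785.45 → $855,785.
Rounding difference +$1 applied to Ibarra → $855,786.

Nwosu: $511,833 | Sato: $303,005 | Quinlan: $728,851 | Halvorsen: $995,100 | Ibarra: $855,786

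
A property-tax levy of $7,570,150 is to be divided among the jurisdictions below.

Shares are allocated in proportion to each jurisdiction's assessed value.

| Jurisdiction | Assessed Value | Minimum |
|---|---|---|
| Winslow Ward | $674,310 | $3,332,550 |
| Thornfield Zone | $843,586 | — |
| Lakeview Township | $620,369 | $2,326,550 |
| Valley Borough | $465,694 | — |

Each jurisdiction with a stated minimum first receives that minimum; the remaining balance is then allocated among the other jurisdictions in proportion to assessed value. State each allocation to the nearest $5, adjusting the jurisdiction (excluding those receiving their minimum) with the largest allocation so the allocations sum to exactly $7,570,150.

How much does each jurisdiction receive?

Winslow Ward: $3,332,550 · Thornfield Zone: $1,231,315 · Lakeview Township: $2,326,550 · Valley Borough: $679,735

Minimums first: Winslow Ward $3,332,550; Lakeview Township $2,326,550. Residual $1,911,050.
Residual split over remaining assessed value 1,309,280: Thornfield Zone 1,231,314.18 → $1,231,315; Valley Borough 679,735.82 → $679,735.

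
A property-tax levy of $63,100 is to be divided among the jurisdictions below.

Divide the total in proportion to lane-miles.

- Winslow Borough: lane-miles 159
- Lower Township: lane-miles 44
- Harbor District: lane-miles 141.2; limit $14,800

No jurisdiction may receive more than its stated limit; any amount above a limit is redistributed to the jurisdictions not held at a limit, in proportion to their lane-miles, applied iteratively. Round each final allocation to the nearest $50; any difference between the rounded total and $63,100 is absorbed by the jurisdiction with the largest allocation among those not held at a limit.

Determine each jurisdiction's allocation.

Combined lane-miles = 344.2.
Unconstrained shares: Winslow Borough 29,148.46; Lower Township 8,066.24; Harbor District 25,885.30.
Held at cap: Harbor District ($14,800); remaining pool $48,300 reallocated over remaining lane-miles 203.
Redistributed shares: Winslow Borough 37,831.03 → $37,850; Lower Township 10,468.97 → $10,450.

Winslow Borough: $37,850 · Lower Township: $10,450 · Harbor District: $14,800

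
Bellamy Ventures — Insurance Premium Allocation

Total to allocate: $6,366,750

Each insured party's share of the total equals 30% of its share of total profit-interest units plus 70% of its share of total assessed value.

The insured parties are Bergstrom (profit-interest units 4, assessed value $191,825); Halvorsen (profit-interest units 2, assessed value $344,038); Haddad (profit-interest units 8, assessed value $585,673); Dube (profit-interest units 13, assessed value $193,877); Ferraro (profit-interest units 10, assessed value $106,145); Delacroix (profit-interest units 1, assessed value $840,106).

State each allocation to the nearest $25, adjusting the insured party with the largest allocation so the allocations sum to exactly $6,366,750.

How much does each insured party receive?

Totals — profit-interest units 38, assessed value 2,261,664.
Blended shares (30% profit-interest units + 70% assessed value): Bergstrom 0.0910; Halvorsen 0.1223; Haddad 0.2444; Dube 0.1626; Ferraro 0.1118; Delacroix 0.2679.
Raw shares: Bergstrom 579,056.27; Halvorsen 778,472.17; Haddad 1,556,209.23; Dube 1,035,474.19; Ferraro 711,802.33; Delacroix 1,705,735.81.
Rounded to nearest $25: Bergstrom $579,050; Halvorsen $778,475; Haddad $1,556,200; Dube $1,035,475; Ferraro $711,800; Delacroix $1,705,725. Sum = $6,366,725.
Difference $6,366,750 − $6,366,725 = +$25 applied to largest allocation (Delacroix): Delacroix becomes $1,705,750.

Bergstrom: $579,050 | Halvorsen: $778,475 | Haddad: $1,556,200 | Dube: $1,035,475 | Ferraro: $711,800 | Delacroix: $1,705,750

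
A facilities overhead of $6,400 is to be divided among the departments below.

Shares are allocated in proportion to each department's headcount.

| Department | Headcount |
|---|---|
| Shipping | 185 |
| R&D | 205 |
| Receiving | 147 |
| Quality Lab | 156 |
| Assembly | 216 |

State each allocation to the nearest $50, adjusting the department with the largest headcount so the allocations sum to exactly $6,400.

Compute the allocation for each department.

Shipping: $1,300 · R&D: $1,450 · Receiving: $1,050 · Quality Lab: $1,100 · Assembly: $1,500

Total headcount = 185 + 205 + 147 + 156 + 216 = 909.
Pro-rata amounts: Shipping 1,302.53; R&D 1,443.34; Receiving 1,034.98; Quality Lab 1,098.35; Assembly 1,520.79.
At nearest $50: Shipping $1,300; R&D $1,450; Receiving $1,050; Quality Lab $1,100; Assembly $1,500. Sum = $6,400.
No rounding difference to absorb.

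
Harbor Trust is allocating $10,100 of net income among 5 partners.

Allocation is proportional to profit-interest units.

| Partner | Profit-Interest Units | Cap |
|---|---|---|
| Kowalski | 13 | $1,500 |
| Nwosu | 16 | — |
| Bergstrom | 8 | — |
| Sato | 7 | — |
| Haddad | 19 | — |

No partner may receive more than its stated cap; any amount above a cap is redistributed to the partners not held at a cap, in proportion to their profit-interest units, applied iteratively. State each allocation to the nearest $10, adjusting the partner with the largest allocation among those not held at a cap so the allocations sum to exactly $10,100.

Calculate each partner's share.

Profit-interest units total: 63.
Unconstrained shares: Kowalski 2,084.13; Nwosu 2,565.08; Bergstrom 1,282.54; Sato 1,122.22; Haddad 3,046.03.
Held at cap: Kowalski ($1,500); residual $8,600 reallocated over remaining profit-interest units 50.
Remaining shares: Nwosu 2,752.00 → $2,750; Bergstrom 1,376.00 → $1,380; Sato 1,204.00 → $1,200; Haddad 3,268.00 → $3,270.

Kowalski: $1,500; Nwosu: $2,750; Bergstrom: $1,380; Sato: $1,200; Haddad: $3,270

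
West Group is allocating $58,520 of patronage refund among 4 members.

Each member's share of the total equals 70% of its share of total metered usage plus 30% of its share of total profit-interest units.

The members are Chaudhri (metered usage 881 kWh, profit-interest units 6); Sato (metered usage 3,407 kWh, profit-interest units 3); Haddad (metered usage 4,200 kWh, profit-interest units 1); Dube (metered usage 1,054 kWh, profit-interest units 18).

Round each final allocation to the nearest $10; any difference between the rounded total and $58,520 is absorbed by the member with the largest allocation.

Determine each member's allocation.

Chaudhri: $7,540 | Sato: $16,510 | Haddad: $18,660 | Dube: $15,810

Metered usage total 9,542; profit-interest units total 28.
Composite weights (70% metered usage + 30% profit-interest units): Chaudhri 0.1289; Sato 0.2821; Haddad 0.3188; Dube 0.2702.
Proportional shares: Chaudhri 7,544.15; Sato 16,507.32; Haddad 18,657.69; Dube 15,810.84.
At nearest $10: Chaudhri $7,540; Sato $16,510; Haddad $18,660; Dube $15,810. Sum = $58,520.
Rounded total matches; no reconciliation needed.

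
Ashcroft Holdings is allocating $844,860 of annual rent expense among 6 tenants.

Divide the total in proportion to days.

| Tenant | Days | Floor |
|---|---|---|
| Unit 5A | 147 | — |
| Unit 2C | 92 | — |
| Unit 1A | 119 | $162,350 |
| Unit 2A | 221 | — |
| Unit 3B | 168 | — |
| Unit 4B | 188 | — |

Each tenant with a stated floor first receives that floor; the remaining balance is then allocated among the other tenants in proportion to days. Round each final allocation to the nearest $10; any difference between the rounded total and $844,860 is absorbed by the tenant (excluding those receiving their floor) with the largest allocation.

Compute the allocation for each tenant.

Unit 5A: $122,950 · Unit 2C: $76,950 · Unit 1A: $162,350 · Unit 2A: $184,850 · Unit 3B: $140,520 · Unit 4B: $157,240

Guaranteed amounts: Unit 1A $162,350. Balance $682,510.
Balance split over remaining days 816: Unit 5A 122,952.17 → $122,950; Unit 2C 76,949.66 → $76,950; Unit 2A 184,846.46 → $184,850; Unit 3B 140,516.76 → $140,520; Unit 4B 157,244.95 → $157,240.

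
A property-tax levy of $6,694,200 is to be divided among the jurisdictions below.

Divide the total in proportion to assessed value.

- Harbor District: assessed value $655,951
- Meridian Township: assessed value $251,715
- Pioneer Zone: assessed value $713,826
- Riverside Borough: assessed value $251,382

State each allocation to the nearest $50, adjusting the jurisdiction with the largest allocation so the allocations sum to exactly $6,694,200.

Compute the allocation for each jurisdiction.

Harbor District: $2,344,550; Meridian Township: $899,700; Pioneer Zone: $2,551,450; Riverside Borough: $898,500

Total assessed value = 1,872,874.
Pro-rata amounts: Harbor District 655,951/1,872,874 × $6,694,200 = 2,344,560.92; Meridian Township 251,715/1,872,874 × $6,694,200 = 899,703.10; Pioneer Zone 713,826/1,872,874 × $6,694,200 = 2,551,423.11; Riverside Borough 251,382/1,872,874 × $6,694,200 = 898,512.87.
After rounding ($50): Harbor District $2,344,550; Meridian Township $899,700; Pioneer Zone $2,551,400; Riverside Borough $898,500. Sum = $6,694,150.
Difference $6,694,200 − $6,694,150 = +$50 applied to largest allocation (Pioneer Zone): Pioneer Zone becomes $2,551,450.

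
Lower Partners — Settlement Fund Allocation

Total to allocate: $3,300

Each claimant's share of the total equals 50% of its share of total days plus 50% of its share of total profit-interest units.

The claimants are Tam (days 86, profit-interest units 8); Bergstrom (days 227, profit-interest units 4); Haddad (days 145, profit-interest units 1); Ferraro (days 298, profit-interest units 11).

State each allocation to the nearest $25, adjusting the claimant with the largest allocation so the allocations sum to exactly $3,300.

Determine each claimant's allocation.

Days total 756; profit-interest units total 24.
Blended shares (50% days + 50% profit-interest units): Tam 0.2235; Bergstrom 0.2335; Haddad 0.1167; Ferraro 0.4263.
Pro-rata amounts: Tam 737.70; Bergstrom 770.44; Haddad 385.22; Ferraro 1,406.65.
At nearest $25: Tam $750; Bergstrom $775; Haddad $375; Ferraro $1,400. Sum = $3,300.
No rounding difference to absorb.

Tam: $750; Bergstrom: $775; Haddad: $375; Ferraro: $1,400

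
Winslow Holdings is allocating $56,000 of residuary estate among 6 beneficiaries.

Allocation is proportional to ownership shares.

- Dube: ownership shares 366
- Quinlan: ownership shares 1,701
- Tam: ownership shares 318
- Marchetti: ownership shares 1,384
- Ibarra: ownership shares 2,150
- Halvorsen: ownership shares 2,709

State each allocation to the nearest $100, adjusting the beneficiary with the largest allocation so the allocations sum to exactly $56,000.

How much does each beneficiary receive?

Ownership shares total: 8,628.
Pro-rata amounts: Dube 366/8,628 × $56,000 = 2,375.52; Quinlan 1,701/8,628 × $56,000 = 11,040.33; Tam 318/8,628 × $56,000 = 2,063.98; Marchetti 1,384/8,628 × $56,000 = 8,982.85; Ibarra 2,150/8,628 × $56,000 = 13,954.57; Halvorsen 2,709/8,628 × $56,000 = 17,582.75.
At nearest $100: Dube $2,400; Quinlan $11,000; Tam $2,100; Marchetti $9,000; Ibarra $14,000; Halvorsen $17,600. Sum = $56,100.
Difference $56,000 − $56,100 = −$100 applied to largest allocation (Halvorsen): Halvorsen becomes $17,500.

Dube: $2,400; Quinlan: $11,000; Tam: $2,100; Marchetti: $9,000; Ibarra: $14,000; Halvorsen: $17,500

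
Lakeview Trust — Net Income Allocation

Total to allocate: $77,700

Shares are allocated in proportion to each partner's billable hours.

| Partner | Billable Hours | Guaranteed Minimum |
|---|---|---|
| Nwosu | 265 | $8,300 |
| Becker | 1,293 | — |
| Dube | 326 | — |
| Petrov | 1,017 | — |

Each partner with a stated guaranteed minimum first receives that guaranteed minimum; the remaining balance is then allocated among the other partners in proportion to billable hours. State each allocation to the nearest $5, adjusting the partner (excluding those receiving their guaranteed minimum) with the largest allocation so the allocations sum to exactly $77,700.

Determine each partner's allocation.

Guaranteed amounts: Nwosu $8,300. Remaining pool $69,400.
Remaining pool split over remaining billable hours 2,636: Becker 34,041.81 → $34,040; Dube 8,582.85 → $8,585; Petrov 26,775.34 → $26,775.

Nwosu: $8,300; Becker: $34,040; Dube: $8,585; Petrov: $26,775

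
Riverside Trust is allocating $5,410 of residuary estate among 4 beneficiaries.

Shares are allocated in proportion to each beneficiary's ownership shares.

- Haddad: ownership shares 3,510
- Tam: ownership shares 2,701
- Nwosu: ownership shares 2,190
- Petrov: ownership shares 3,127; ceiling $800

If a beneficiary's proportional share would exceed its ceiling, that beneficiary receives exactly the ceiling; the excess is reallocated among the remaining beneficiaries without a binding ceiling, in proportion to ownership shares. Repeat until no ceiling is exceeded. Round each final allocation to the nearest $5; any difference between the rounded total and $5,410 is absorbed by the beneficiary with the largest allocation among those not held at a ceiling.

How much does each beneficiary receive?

Total ownership shares = 11,528.
Unconstrained shares: Haddad 1,647.22; Tam 1,267.56; Nwosu 1,027.75; Petrov 1,467.48.
Held at cap: Petrov ($800); residual $4,610 reallocated over remaining ownership shares 8,401.
Shares after redistribution: Haddad 1,926.09 → $1,925; Tam 1,482.16 → $1,480; Nwosu 1,201.75 → $1,200.
Rounding difference +$5 applied to Haddad → $1,930.

Haddad: $1,930; Tam: $1,480; Nwosu: $1,200; Petrov: $800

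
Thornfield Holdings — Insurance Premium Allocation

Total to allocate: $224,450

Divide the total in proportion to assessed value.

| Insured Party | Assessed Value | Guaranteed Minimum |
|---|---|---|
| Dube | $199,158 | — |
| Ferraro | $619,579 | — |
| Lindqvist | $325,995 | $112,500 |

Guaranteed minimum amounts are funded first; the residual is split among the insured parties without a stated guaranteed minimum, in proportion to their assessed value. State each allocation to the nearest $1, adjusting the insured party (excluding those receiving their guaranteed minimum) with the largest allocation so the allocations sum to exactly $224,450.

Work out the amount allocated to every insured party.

Minimums first: Lindqvist $112,500. Remaining pool $111,950.
Remaining pool split over remaining assessed value 818,737: Dube 27,231.87 → $27,232; Ferraro 84,718.13 → $84,718.

Dube: $27,232; Ferraro: $84,718; Lindqvist: $112,500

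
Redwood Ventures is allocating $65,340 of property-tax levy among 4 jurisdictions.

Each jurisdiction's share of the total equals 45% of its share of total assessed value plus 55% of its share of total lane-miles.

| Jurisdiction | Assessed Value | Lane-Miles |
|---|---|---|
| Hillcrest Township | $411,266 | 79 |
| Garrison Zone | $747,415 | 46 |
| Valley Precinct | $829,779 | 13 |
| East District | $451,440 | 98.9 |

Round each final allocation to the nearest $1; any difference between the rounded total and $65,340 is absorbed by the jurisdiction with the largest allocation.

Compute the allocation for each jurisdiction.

Assessed value total 2,439,900; lane-miles total 236.9.
Combined weights (45% assessed value + 55% lane-miles): Hillcrest Township 0.2593; Garrison Zone 0.2446; Valley Precinct 0.1832; East District 0.3129.
Pro-rata amounts: Hillcrest Township 16,940.18; Garrison Zone 15,985.08; Valley Precinct 11,971.65; East District 20,443.09.
After rounding ($1): Hillcrest Township $16,940; Garrison Zone $15,985; Valley Precinct $11,972; East District $20,443. Sum = $65,340.
Sum already equals the total — no adjustment.

Hillcrest Township: $16,940 · Garrison Zone: $15,985 · Valley Precinct: $11,972 · East District: $20,443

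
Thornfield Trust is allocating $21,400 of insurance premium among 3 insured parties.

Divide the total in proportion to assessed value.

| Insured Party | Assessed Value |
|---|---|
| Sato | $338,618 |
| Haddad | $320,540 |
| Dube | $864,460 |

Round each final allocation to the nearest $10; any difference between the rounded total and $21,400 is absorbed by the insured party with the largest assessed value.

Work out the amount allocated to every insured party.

Assessed value total: 338,618 + 320,540 + 864,460 = 1,523,618.
Unrounded shares: Sato 4,756.06; Haddad 4,502.15; Dube 12,141.79.
Rounded to nearest $10: Sato $4,760; Haddad $4,500; Dube $12,140. Sum = $21,400.
Sum already equals the total — no adjustment.

Sato: $4,760 | Haddad: $4,500 | Dube: $12,140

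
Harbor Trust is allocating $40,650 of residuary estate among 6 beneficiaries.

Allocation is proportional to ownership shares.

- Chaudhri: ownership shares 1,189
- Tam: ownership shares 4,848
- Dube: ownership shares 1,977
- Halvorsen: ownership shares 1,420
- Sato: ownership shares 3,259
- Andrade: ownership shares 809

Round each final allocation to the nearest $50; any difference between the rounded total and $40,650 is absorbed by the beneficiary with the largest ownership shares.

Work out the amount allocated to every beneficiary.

Total ownership shares = 13,502.
Proportional shares: Chaudhri 1,189/13,502 × $40,650 = 3,579.68; Tam 4,848/13,502 × $40,650 = 14,595.70; Dube 1,977/13,502 × $40,650 = 5,952.08; Halvorsen 1,420/13,502 × $40,650 = 4,275.14; Sato 3,259/13,502 × $40,650 = 9,811.76; Andrade 809/13,502 × $40,650 = 2,435.63.
Rounded to nearest $50: Chaudhri $3,600; Tam $14,600; Dube $5,950; Halvorsen $4,300; Sato $9,800; Andrade $2,450. Sum = $40,700.
Difference $40,650 − $40,700 = −$50 applied to largest ownership shares (Tam): Tam becomes $14,550.

Chaudhri: $3,600; Tam: $14,550; Dube: $5,950; Halvorsen: $4,300; Sato: $9,800; Andrade: $2,450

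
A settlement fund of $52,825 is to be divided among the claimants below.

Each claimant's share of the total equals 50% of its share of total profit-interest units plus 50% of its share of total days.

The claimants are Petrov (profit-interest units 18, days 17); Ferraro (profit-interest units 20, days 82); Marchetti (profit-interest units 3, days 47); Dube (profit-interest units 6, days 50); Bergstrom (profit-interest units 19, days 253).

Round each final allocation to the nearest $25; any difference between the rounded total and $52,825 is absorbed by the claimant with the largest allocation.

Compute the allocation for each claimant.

Totals — profit-interest units 66, days 449.
Combined weights (50% profit-interest units + 50% days): Petrov 0.1553; Ferraro 0.2428; Marchetti 0.0751; Dube 0.1011; Bergstrom 0.4257.
Unrounded shares: Petrov 8,203.44; Ferraro 12,827.45; Marchetti 3,965.35; Dube 5,342.39; Bergstrom 22,486.37.
At nearest $25: Petrov $8,200; Ferraro $12,825; Marchetti $3,975; Dube $5,350; Bergstrom $22,475. Sum = $52,825.
No rounding difference to absorb.

Petrov: $8,200; Ferraro: $12,825; Marchetti: $3,975; Dube: $5,350; Bergstrom: $22,475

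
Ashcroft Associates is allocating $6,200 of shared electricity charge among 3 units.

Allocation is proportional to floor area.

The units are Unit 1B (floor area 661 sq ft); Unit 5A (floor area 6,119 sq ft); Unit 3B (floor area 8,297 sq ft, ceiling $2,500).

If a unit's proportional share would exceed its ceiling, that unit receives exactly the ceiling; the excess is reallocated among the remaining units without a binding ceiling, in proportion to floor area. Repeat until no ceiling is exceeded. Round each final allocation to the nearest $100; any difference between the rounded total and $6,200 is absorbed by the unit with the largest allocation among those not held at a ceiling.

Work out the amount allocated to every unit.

Unit 1B: $400; Unit 5A: $3,300; Unit 3B: $2,500

Combined floor area = 15,077.
Pro-rata shares before constraints: Unit 1B 271.82; Unit 5A 2,516.27; Unit 3B 3,411.91.
Cap binds for Unit 3B ($2,500); balance $3,700 reallocated over remaining floor area 6,780.
Redistributed shares: Unit 1B 360.72 → $400; Unit 5A 3,339.28 → $3,300.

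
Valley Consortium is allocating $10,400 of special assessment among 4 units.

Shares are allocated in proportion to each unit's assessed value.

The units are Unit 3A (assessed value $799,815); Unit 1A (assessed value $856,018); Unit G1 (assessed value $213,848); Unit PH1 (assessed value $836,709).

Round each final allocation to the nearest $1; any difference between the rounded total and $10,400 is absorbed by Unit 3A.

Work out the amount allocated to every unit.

Total assessed value = 2,706,390.
Pro-rata amounts: Unit 3A 799,815/2,706,390 × $10,400 = 3,073.49; Unit 1A 856,018/2,706,390 × $10,400 = 3,289.47; Unit G1 213,848/2,706,390 × $10,400 = 821.77; Unit PH1 836,709/2,706,390 × $10,400 = 3,215.27.
After rounding ($1): Unit 3A $3,073; Unit 1A $3,289; Unit G1 $822; Unit PH1 $3,215. Sum = $10,399.
Difference $10,400 − $10,399 = +$1 applied to Unit 3A: Unit 3A becomes $3,074.

Unit 3A: $3,074 | Unit 1A: $3,289 | Unit G1: $822 | Unit PH1: $3,215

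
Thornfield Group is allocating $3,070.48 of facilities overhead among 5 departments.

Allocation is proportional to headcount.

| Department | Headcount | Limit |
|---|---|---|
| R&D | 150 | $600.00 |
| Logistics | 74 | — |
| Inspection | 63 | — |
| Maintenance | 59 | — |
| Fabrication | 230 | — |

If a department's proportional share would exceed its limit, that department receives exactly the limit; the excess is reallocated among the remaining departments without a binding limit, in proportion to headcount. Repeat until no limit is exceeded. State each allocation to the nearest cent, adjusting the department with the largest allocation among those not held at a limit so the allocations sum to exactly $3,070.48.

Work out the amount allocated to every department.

R&D: $600.00 · Logistics: $429.14 · Inspection: $365.35 · Maintenance: $342.16 · Fabrication: $1,333.83

Headcount total: 576.
Unconstrained shares: R&D 799.6042; Logistics 394.4714; Inspection 335.8338; Maintenance 314.5110; Fabrication 1,226.0597.
Held at cap: R&D ($600.00); remaining pool $2,470.48 reallocated over remaining headcount 426.
Remaining shares: Logistics 429.1444 → $429.14; Inspection 365.3527 → $365.35; Maintenance 342.1557 → $342.16; Fabrication 1,333.8272 → $1,333.83.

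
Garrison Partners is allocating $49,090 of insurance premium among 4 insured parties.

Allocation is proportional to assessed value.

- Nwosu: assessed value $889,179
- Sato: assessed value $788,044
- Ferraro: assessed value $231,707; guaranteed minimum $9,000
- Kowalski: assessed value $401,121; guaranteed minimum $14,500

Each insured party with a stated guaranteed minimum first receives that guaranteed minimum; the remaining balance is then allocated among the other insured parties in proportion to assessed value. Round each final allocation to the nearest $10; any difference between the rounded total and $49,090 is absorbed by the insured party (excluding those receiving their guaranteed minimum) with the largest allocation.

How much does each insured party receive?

Nwosu: $13,570 | Sato: $12,020 | Ferraro: $9,000 | Kowalski: $14,500

Guaranteed amounts: Ferraro $9,000; Kowalski $14,500. Balance $25,590.
Balance split over remaining assessed value 1,677,223: Nwosu 13,566.53 → $13,570; Sato 12,023.47 → $12,020.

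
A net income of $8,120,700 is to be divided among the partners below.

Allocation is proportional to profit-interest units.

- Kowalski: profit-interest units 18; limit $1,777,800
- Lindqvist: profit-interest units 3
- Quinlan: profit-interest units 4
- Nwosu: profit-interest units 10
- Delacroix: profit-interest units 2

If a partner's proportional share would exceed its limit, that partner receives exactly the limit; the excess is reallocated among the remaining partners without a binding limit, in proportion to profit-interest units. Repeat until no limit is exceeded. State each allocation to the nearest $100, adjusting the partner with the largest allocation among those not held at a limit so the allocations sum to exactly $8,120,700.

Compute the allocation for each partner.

Kowalski: $1,777,800; Lindqvist: $1,001,500; Quinlan: $1,335,300; Nwosu: $3,338,400; Delacroix: $667,700

Profit-interest units total: 37.
Unconstrained shares: Kowalski 3,950,610.81; Lindqvist 658,435.14; Quinlan 877,913.51; Nwosu 2,194,783.78; Delacroix 438,956.76.
Held at cap: Kowalski ($1,777,800); balance $6,342,900 reallocated over remaining profit-interest units 19.
Shares after redistribution: Lindqvist 1,001,510.53 → $1,001,500; Quinlan 1,335,347.37 → $1,335,300; Nwosu 3,338,368.42 → $3,338,400; Delacroix 667,673.68 → $667,700.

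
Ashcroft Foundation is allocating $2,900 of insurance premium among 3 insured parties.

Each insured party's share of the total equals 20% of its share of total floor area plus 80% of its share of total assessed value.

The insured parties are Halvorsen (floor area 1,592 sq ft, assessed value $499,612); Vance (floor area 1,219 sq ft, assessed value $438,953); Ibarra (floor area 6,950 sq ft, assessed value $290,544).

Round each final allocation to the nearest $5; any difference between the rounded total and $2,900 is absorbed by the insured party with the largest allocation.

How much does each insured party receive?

Totals — floor area 9,761, assessed value 1,229,109.
Combined weights (20% floor area + 80% assessed value): Halvorsen 0.3578; Vance 0.3107; Ibarra 0.3315.
Pro-rata amounts: Halvorsen 1,037.64; Vance 900.98; Ibarra 961.39.
At nearest $5: Halvorsen $1,040; Vance $900; Ibarra $960. Sum = $2,900.
Rounded total matches; no reconciliation needed.

Halvorsen: $1,040 · Vance: $900 · Ibarra: $960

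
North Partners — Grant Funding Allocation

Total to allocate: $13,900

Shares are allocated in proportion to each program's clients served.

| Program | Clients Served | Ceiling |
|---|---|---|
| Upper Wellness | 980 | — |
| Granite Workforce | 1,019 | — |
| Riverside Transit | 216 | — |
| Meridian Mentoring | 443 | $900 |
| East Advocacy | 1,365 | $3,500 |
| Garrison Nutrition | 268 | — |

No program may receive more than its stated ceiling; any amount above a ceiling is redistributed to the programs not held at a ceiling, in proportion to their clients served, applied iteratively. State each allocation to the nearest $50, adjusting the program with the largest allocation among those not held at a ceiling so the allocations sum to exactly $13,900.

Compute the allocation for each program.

Clients served total: 4,291.
Unconstrained shares: Upper Wellness 3,174.55; Granite Workforce 3,300.89; Riverside Transit 699.70; Meridian Mentoring 1,435.03; East Advocacy 4,421.70; Garrison Nutrition 868.14.
Held at cap: Meridian Mentoring ($900), East Advocacy ($3,500); remaining pool $9,500 reallocated over remaining clients served 2,483.
Remaining shares: Upper Wellness 3,749.50 → $3,750; Granite Workforce 3,898.71 → $3,900; Riverside Transit 826.42 → $850; Garrison Nutrition 1,025.37 → $1,050.
Rounding difference −$50 applied to Granite Workforce → $3,850.

Upper Wellness: $3,750 · Granite Workforce: $3,850 · Riverside Transit: $850 · Meridian Mentoring: $900 · East Advocacy: $3,500 · Garrison Nutrition: $1,050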